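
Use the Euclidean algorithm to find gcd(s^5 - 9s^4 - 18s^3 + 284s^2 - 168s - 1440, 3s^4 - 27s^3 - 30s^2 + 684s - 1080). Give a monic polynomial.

s^3 - 7s^2 - 24s + 180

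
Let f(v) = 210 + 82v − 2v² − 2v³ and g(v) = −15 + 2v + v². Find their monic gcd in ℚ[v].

Repeated division with remainder:
  −2v³ − 2v² + 82v + 210 = (−2v + 2)(v² + 2v − 15) + (48v + 240)
  v² + 2v − 15 = ((1/48)v − 1/16)(48v + 240) + (0)
Last nonzero remainder: 48v + 240. Dividing through by 48 gives the monic gcd v + 5.

5 + v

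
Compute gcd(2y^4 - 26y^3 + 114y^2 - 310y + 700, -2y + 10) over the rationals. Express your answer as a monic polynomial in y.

Apply the Euclidean algorithm:
  2y^4 - 26y^3 + 114y^2 - 310y + 700 = (-y^3 + 8y^2 - 17y + 70)(-2y + 10) + (0)
Last nonzero remainder: -2y + 10. Dividing through by -2 gives the monic gcd y - 5.

y - 5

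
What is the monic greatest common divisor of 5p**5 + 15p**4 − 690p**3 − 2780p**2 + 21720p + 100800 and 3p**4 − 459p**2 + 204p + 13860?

By polynomial division,
  5p**5 + 15p**4 − 690p**3 − 2780p**2 + 21720p + 100800 = ((5/3)p + 5)(3p**4 − 459p**2 + 204p + 13860) + (75p**3 − 825p**2 − 2400p + 31500)
  3p**4 − 459p**2 + 204p + 13860 = ((1/25)p + 11/25)(75p**3 − 825p**2 − 2400p + 31500) + (0)
Last nonzero remainder: 75p**3 − 825p**2 − 2400p + 31500. Dividing through by 75 gives the monic gcd p**3 − 11p**2 − 32p + 420.

p**3 − 11p**2 − 32p + 420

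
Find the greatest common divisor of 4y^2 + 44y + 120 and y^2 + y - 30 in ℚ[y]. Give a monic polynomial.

y + 6

By polynomial division,
  4y^2 + 44y + 120 = (4)(y^2 + y - 30) + (40y + 240)
  y^2 + y - 30 = ((1/40)y - 1/8)(40y + 240) + (0)
Last nonzero remainder: 40y + 240. Dividing through by 40 gives the monic gcd y + 6.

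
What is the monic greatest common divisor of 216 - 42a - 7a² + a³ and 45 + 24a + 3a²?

1

Apply the Euclidean algorithm:
  a³ - 7a² - 42a + 216 = ((1/3)a - 5)(3a² + 24a + 45) + (63a + 441)
  3a² + 24a + 45 = ((1/21)a + 1/21)(63a + 441) + (24)
  63a + 441 = ((21/8)a + 147/8)(24) + (0)
The last nonzero remainder is the constant 24, so the polynomials are coprime and gcd = 1.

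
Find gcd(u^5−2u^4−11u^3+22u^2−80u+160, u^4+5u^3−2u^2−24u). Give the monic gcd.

Euclidean algorithm in ℚ[u]:
  u^5−2u^4−11u^3+22u^2−80u+160 = (u−7)(u^4+5u^3−2u^2−24u) + (26u^3+32u^2−248u+160)
  u^4+5u^3−2u^2−24u = ((1/26)u+49/338)(26u^3+32u^2−248u+160) + ((490/169)u^2+(980/169)u−3920/169)
  26u^3+32u^2−248u+160 = ((2197/245)u−338/49)((490/169)u^2+(980/169)u−3920/169) + (0)
Last nonzero remainder: (490/169)u^2+(980/169)u−3920/169. Dividing through by 490/169 gives the monic gcd u^2+2u−8.

u^2+2u−8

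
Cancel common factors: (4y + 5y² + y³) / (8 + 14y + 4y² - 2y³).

(-4y - y²)/(-8 - 6y + 2y²)

By polynomial division,
  y³ + 5y² + 4y = (-1/2)(-2y³ + 4y² + 14y + 8) + (7y² + 11y + 4)
  -2y³ + 4y² + 14y + 8 = (-(2/7)y + 50/49)(7y² + 11y + 4) + ((192/49)y + 192/49)
  7y² + 11y + 4 = ((343/192)y + 49/48)((192/49)y + 192/49) + (0)
Last nonzero remainder: (192/49)y + 192/49. Dividing through by 192/49 gives the monic gcd y + 1.
Cancel y + 1 from numerator and denominator to get the reduced form.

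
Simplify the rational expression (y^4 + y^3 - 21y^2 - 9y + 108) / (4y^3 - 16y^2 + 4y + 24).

Repeated division with remainder:
  y^4 + y^3 - 21y^2 - 9y + 108 = ((1/4)y + 5/4)(4y^3 - 16y^2 + 4y + 24) + (-2y^2 - 20y + 78)
  4y^3 - 16y^2 + 4y + 24 = (-2y + 28)(-2y^2 - 20y + 78) + (720y - 2160)
  -2y^2 - 20y + 78 = (-(1/360)y - 13/360)(720y - 2160) + (0)
Last nonzero remainder: 720y - 2160. Dividing through by 720 gives the monic gcd y - 3.
Cancel y - 3 from numerator and denominator to get the reduced form.

(y^3 + 4y^2 - 9y - 36)/(4y^2 - 4y - 8)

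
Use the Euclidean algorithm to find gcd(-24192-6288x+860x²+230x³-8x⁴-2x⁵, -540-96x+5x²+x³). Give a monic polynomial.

54+15x+x²

By polynomial division,
  -2x⁵-8x⁴+230x³+860x²-6288x-24192 = (-2x²+2x+28)(x³+5x²-96x-540) + (-168x²-2520x-9072)
  x³+5x²-96x-540 = (-(1/168)x+5/84)(-168x²-2520x-9072) + (0)
Last nonzero remainder: -168x²-2520x-9072. Dividing through by -168 gives the monic gcd x²+15x+54.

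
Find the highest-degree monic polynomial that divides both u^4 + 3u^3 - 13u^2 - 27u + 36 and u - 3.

Euclidean algorithm in ℚ[u]:
  u^4 + 3u^3 - 13u^2 - 27u + 36 = (u^3 + 6u^2 + 5u - 12)(u - 3) + (0)
The last nonzero remainder u - 3 is already monic.

u - 3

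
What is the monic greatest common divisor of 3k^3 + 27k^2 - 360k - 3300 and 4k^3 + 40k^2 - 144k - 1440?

k + 10

Euclidean algorithm in ℚ[k]:
  3k^3 + 27k^2 - 360k - 3300 = (3/4)(4k^3 + 40k^2 - 144k - 1440) + (-3k^2 - 252k - 2220)
  4k^3 + 40k^2 - 144k - 1440 = (-(4/3)k + 296/3)(-3k^2 - 252k - 2220) + (21760k + 217600)
  -3k^2 - 252k - 2220 = (-(3/21760)k - 111/10880)(21760k + 217600) + (0)
Last nonzero remainder: 21760k + 217600. Dividing through by 21760 gives the monic gcd k + 10.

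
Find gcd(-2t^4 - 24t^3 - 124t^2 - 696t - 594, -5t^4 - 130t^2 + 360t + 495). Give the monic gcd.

Repeated division with remainder:
  -2t^4 - 24t^3 - 124t^2 - 696t - 594 = (2/5)(-5t^4 - 130t^2 + 360t + 495) + (-24t^3 - 72t^2 - 840t - 792)
  -5t^4 - 130t^2 + 360t + 495 = ((5/24)t - 5/8)(-24t^3 - 72t^2 - 840t - 792) + (0)
Last nonzero remainder: -24t^3 - 72t^2 - 840t - 792. Dividing through by -24 gives the monic gcd t^3 + 3t^2 + 35t + 33.

t^3 + 3t^2 + 35t + 33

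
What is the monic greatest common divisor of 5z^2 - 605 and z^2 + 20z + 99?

z + 11

Repeated division with remainder:
  5z^2 - 605 = (5)(z^2 + 20z + 99) + (-100z - 1100)
  z^2 + 20z + 99 = (-(1/100)z - 9/100)(-100z - 1100) + (0)
Last nonzero remainder: -100z - 1100. Dividing through by -100 gives the monic gcd z + 11.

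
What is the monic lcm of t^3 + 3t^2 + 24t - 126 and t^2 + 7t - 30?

t^4 + 13t^3 + 54t^2 + 114t - 1260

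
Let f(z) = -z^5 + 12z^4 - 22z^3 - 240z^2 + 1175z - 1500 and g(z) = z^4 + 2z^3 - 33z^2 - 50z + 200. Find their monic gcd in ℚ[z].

Apply the Euclidean algorithm:
  -z^5 + 12z^4 - 22z^3 - 240z^2 + 1175z - 1500 = (-z + 14)(z^4 + 2z^3 - 33z^2 - 50z + 200) + (-83z^3 + 172z^2 + 2075z - 4300)
  z^4 + 2z^3 - 33z^2 - 50z + 200 = (-(1/83)z - 338/6889)(-83z^3 + 172z^2 + 2075z - 4300) + ((3024/6889)z^2 - 75600/6889)
  -83z^3 + 172z^2 + 2075z - 4300 = (-(571787/3024)z + 296227/756)((3024/6889)z^2 - 75600/6889) + (0)
Last nonzero remainder: (3024/6889)z^2 - 75600/6889. Dividing through by 3024/6889 gives the monic gcd z^2 - 25.

z^2 - 25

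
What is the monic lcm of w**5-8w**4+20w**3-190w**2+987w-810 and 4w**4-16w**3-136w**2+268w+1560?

w**7-w**6-23w**5-154w**4-83w**3+3629w**2+7161w-10530

Repeated division with remainder:
  w**5-8w**4+20w**3-190w**2+987w-810 = ((1/4)w-1)(4w**4-16w**3-136w**2+268w+1560) + (38w**3-393w**2+865w+750)
  4w**4-16w**3-136w**2+268w+1560 = ((2/19)w+241/361)(38w**3-393w**2+865w+750) + ((12747/361)w**2-(140217/361)w+382410/361)
  38w**3-393w**2+865w+750 = ((13718/12747)w+9025/12747)((12747/361)w**2-(140217/361)w+382410/361) + (0)
Last nonzero remainder: (12747/361)w**2-(140217/361)w+382410/361. Dividing through by 12747/361 gives the monic gcd w**2-11w+30.
Then lcm(f, g) = f·g / gcd(f, g); expanding and making the result monic gives the answer.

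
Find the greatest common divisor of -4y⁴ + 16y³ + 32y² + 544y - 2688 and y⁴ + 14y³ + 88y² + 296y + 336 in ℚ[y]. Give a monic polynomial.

Apply the Euclidean algorithm:
  -4y⁴ + 16y³ + 32y² + 544y - 2688 = (-4)(y⁴ + 14y³ + 88y² + 296y + 336) + (72y³ + 384y² + 1728y - 1344)
  y⁴ + 14y³ + 88y² + 296y + 336 = ((1/72)y + 13/108)(72y³ + 384y² + 1728y - 1344) + ((160/9)y² + (320/3)y + 4480/9)
  72y³ + 384y² + 1728y - 1344 = ((81/20)y - 27/10)((160/9)y² + (320/3)y + 4480/9) + (0)
Last nonzero remainder: (160/9)y² + (320/3)y + 4480/9. Dividing through by 160/9 gives the monic gcd y² + 6y + 28.

y² + 6y + 28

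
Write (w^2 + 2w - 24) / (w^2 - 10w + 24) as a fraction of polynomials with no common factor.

(w + 6)/(w - 6)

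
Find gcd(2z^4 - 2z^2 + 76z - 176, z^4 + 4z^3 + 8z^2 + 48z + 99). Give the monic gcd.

Repeated division with remainder:
  2z^4 - 2z^2 + 76z - 176 = (2)(z^4 + 4z^3 + 8z^2 + 48z + 99) + (-8z^3 - 18z^2 - 20z - 374)
  z^4 + 4z^3 + 8z^2 + 48z + 99 = (-(1/8)z - 7/32)(-8z^3 - 18z^2 - 20z - 374) + ((25/16)z^2 - (25/8)z + 275/16)
  -8z^3 - 18z^2 - 20z - 374 = (-(128/25)z - 544/25)((25/16)z^2 - (25/8)z + 275/16) + (0)
Last nonzero remainder: (25/16)z^2 - (25/8)z + 275/16. Dividing through by 25/16 gives the monic gcd z^2 - 2z + 11.

z^2 - 2z + 11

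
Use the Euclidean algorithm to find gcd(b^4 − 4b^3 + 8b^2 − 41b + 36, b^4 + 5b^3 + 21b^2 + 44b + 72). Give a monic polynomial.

b^2 + b + 9

Repeated division with remainder:
  b^4 − 4b^3 + 8b^2 − 41b + 36 = (b^4 + 5b^3 + 21b^2 + 44b + 72) + (−9b^3 − 13b^2 − 85b − 36)
  b^4 + 5b^3 + 21b^2 + 44b + 72 = (−(1/9)b − 32/81)(−9b^3 − 13b^2 − 85b − 36) + ((520/81)b^2 + (520/81)b + 520/9)
  −9b^3 − 13b^2 − 85b − 36 = (−(729/520)b − 81/130)((520/81)b^2 + (520/81)b + 520/9) + (0)
Last nonzero remainder: (520/81)b^2 + (520/81)b + 520/9. Dividing through by 520/81 gives the monic gcd b^2 + b + 9.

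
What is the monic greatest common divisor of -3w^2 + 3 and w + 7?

Apply the Euclidean algorithm:
  -3w^2 + 3 = (-3w + 21)(w + 7) + (-144)
  w + 7 = (-(1/144)w - 7/144)(-144) + (0)
The last nonzero remainder is the constant -144, so the polynomials are coprime and gcd = 1.

1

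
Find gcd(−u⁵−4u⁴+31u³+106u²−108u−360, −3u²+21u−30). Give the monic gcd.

By polynomial division,
  −u⁵−4u⁴+31u³+106u²−108u−360 = ((1/3)u³+(11/3)u²+12u+12)(−3u²+21u−30) + (0)
Last nonzero remainder: −3u²+21u−30. Dividing through by −3 gives the monic gcd u²−7u+10.

u²−7u+10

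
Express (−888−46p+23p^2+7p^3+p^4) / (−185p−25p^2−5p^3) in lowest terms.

(24−2p−p^2)/(5p)

Euclidean algorithm in ℚ[p]:
  p^4+7p^3+23p^2−46p−888 = (−(1/5)p−2/5)(−5p^3−25p^2−185p) + (−24p^2−120p−888)
  −5p^3−25p^2−185p = ((5/24)p)(−24p^2−120p−888) + (0)
Last nonzero remainder: −24p^2−120p−888. Dividing through by −24 gives the monic gcd p^2+5p+37.
Cancel p^2+5p+37 from numerator and denominator to get the reduced form.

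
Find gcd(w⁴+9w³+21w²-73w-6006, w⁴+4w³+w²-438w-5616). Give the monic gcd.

Repeated division with remainder:
  w⁴+9w³+21w²-73w-6006 = (w⁴+4w³+w²-438w-5616) + (5w³+20w²+365w-390)
  w⁴+4w³+w²-438w-5616 = ((1/5)w)(5w³+20w²+365w-390) + (-72w²-360w-5616)
  5w³+20w²+365w-390 = (-(5/72)w+5/72)(-72w²-360w-5616) + (0)
Last nonzero remainder: -72w²-360w-5616. Dividing through by -72 gives the monic gcd w²+5w+78.

w²+5w+78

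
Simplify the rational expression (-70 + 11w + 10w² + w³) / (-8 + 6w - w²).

(-35 - 12w - w²)/(-4 + w)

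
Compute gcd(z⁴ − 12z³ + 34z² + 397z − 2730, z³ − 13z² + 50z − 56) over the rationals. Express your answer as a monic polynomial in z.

z − 7

By polynomial division,
  z⁴ − 12z³ + 34z² + 397z − 2730 = (z + 1)(z³ − 13z² + 50z − 56) + (−3z² + 403z − 2674)
  z³ − 13z² + 50z − 56 = (−(1/3)z − 364/9)(−3z² + 403z − 2674) + ((139120/9)z − 973840/9)
  −3z² + 403z − 2674 = (−(27/139120)z + 1719/69560)((139120/9)z − 973840/9) + (0)
Last nonzero remainder: (139120/9)z − 973840/9. Dividing through by 139120/9 gives the monic gcd z − 7.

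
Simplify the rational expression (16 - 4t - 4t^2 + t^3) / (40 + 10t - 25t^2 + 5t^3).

Repeated division with remainder:
  t^3 - 4t^2 - 4t + 16 = (1/5)(5t^3 - 25t^2 + 10t + 40) + (t^2 - 6t + 8)
  5t^3 - 25t^2 + 10t + 40 = (5t + 5)(t^2 - 6t + 8) + (0)
The last nonzero remainder t^2 - 6t + 8 is already monic.
Cancel t^2 - 6t + 8 from numerator and denominator to get the reduced form.

(2 + t)/(5 + 5t)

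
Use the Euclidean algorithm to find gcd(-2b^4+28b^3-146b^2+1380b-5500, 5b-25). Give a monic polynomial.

By polynomial division,
  -2b^4+28b^3-146b^2+1380b-5500 = (-(2/5)b^3+(18/5)b^2-(56/5)b+220)(5b-25) + (0)
Last nonzero remainder: 5b-25. Dividing through by 5 gives the monic gcd b-5.

b-5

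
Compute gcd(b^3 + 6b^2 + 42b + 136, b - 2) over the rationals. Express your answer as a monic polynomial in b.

Repeated division with remainder:
  b^3 + 6b^2 + 42b + 136 = (b^2 + 8b + 58)(b - 2) + (252)
  b - 2 = ((1/252)b - 1/126)(252) + (0)
The last nonzero remainder is the constant 252, so the polynomials are coprime and gcd = 1.

1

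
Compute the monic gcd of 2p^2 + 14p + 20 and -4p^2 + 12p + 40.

p + 2

By polynomial division,
  2p^2 + 14p + 20 = (-1/2)(-4p^2 + 12p + 40) + (20p + 40)
  -4p^2 + 12p + 40 = (-(1/5)p + 1)(20p + 40) + (0)
Last nonzero remainder: 20p + 40. Dividing through by 20 gives the monic gcd p + 2.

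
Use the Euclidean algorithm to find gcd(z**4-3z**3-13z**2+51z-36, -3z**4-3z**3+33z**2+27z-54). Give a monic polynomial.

Repeated division with remainder:
  z**4-3z**3-13z**2+51z-36 = (-1/3)(-3z**4-3z**3+33z**2+27z-54) + (-4z**3-2z**2+60z-54)
  -3z**4-3z**3+33z**2+27z-54 = ((3/4)z+3/8)(-4z**3-2z**2+60z-54) + (-(45/4)z**2+45z-135/4)
  -4z**3-2z**2+60z-54 = ((16/45)z+8/5)(-(45/4)z**2+45z-135/4) + (0)
Last nonzero remainder: -(45/4)z**2+45z-135/4. Dividing through by -45/4 gives the monic gcd z**2-4z+3.

z**2-4z+3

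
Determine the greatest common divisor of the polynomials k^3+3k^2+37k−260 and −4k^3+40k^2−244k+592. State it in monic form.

k−4

Euclidean algorithm in ℚ[k]:
  k^3+3k^2+37k−260 = (−1/4)(−4k^3+40k^2−244k+592) + (13k^2−24k−112)
  −4k^3+40k^2−244k+592 = (−(4/13)k+424/169)(13k^2−24k−112) + (−(36884/169)k+147536/169)
  13k^2−24k−112 = (−(2197/36884)k−1183/9221)(−(36884/169)k+147536/169) + (0)
Last nonzero remainder: −(36884/169)k+147536/169. Dividing through by −36884/169 gives the monic gcd k−4.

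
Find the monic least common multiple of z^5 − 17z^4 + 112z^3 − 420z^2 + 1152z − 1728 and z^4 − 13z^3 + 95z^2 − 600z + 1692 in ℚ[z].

z^7 − 18z^6 + 176z^5 − 1331z^4 + 6836z^3 − 22620z^2 + 55872z − 81216

By polynomial division,
  z^5 − 17z^4 + 112z^3 − 420z^2 + 1152z − 1728 = (z − 4)(z^4 − 13z^3 + 95z^2 − 600z + 1692) + (−35z^3 + 560z^2 − 2940z + 5040)
  z^4 − 13z^3 + 95z^2 − 600z + 1692 = (−(1/35)z − 3/35)(−35z^3 + 560z^2 − 2940z + 5040) + (59z^2 − 708z + 2124)
  −35z^3 + 560z^2 − 2940z + 5040 = (−(35/59)z + 140/59)(59z^2 − 708z + 2124) + (0)
Last nonzero remainder: 59z^2 − 708z + 2124. Dividing through by 59 gives the monic gcd z^2 − 12z + 36.
Then lcm(f, g) = f·g / gcd(f, g); expanding and making the result monic gives the answer.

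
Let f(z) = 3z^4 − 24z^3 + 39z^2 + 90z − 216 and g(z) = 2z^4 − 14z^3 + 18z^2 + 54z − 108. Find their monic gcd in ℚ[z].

z^3 − 4z^2 − 3z + 18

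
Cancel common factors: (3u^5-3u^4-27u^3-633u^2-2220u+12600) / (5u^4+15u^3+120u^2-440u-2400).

(3u^3-15u^2-87u+315)/(5u^2-5u-60)

By polynomial division,
  3u^5-3u^4-27u^3-633u^2-2220u+12600 = ((3/5)u-12/5)(5u^4+15u^3+120u^2-440u-2400) + (-63u^3-81u^2-1836u+6840)
  5u^4+15u^3+120u^2-440u-2400 = (-(5/63)u-20/147)(-63u^3-81u^2-1836u+6840) + (-(1800/49)u^2-(7200/49)u-72000/49)
  -63u^3-81u^2-1836u+6840 = ((343/200)u-931/200)(-(1800/49)u^2-(7200/49)u-72000/49) + (0)
Last nonzero remainder: -(1800/49)u^2-(7200/49)u-72000/49. Dividing through by -1800/49 gives the monic gcd u^2+4u+40.
Cancel u^2+4u+40 from numerator and denominator to get the reduced form.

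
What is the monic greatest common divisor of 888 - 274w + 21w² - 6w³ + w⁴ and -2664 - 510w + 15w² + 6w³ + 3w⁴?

Repeated division with remainder:
  w⁴ - 6w³ + 21w² - 274w + 888 = (1/3)(3w⁴ + 6w³ + 15w² - 510w - 2664) + (-8w³ + 16w² - 104w + 1776)
  3w⁴ + 6w³ + 15w² - 510w - 2664 = (-(3/8)w - 3/2)(-8w³ + 16w² - 104w + 1776) + (0)
Last nonzero remainder: -8w³ + 16w² - 104w + 1776. Dividing through by -8 gives the monic gcd w³ - 2w² + 13w - 222.

-222 + 13w - 2w² + w³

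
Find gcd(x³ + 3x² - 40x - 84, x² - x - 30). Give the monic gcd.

Repeated division with remainder:
  x³ + 3x² - 40x - 84 = (x + 4)(x² - x - 30) + (-6x + 36)
  x² - x - 30 = (-(1/6)x - 5/6)(-6x + 36) + (0)
Last nonzero remainder: -6x + 36. Dividing through by -6 gives the monic gcd x - 6.

x - 6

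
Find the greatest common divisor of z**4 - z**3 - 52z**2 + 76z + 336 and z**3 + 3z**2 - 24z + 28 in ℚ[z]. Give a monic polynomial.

z + 7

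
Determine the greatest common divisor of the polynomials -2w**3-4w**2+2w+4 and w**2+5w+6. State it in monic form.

w+2

Repeated division with remainder:
  -2w**3-4w**2+2w+4 = (-2w+6)(w**2+5w+6) + (-16w-32)
  w**2+5w+6 = (-(1/16)w-3/16)(-16w-32) + (0)
Last nonzero remainder: -16w-32. Dividing through by -16 gives the monic gcd w+2.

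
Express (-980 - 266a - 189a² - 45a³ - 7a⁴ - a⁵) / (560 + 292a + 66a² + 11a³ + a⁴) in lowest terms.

By polynomial division,
  -a⁵ - 7a⁴ - 45a³ - 189a² - 266a - 980 = (-a + 4)(a⁴ + 11a³ + 66a² + 292a + 560) + (-23a³ - 161a² - 874a - 3220)
  a⁴ + 11a³ + 66a² + 292a + 560 = (-(1/23)a - 4/23)(-23a³ - 161a² - 874a - 3220) + (0)
Last nonzero remainder: -23a³ - 161a² - 874a - 3220. Dividing through by -23 gives the monic gcd a³ + 7a² + 38a + 140.
Cancel a³ + 7a² + 38a + 140 from numerator and denominator to get the reduced form.

(-7 - a²)/(4 + a)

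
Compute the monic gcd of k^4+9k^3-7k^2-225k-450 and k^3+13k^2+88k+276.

k+6

Euclidean algorithm in ℚ[k]:
  k^4+9k^3-7k^2-225k-450 = (k-4)(k^3+13k^2+88k+276) + (-43k^2-149k+654)
  k^3+13k^2+88k+276 = (-(1/43)k-410/1849)(-43k^2-149k+654) + ((129744/1849)k+778464/1849)
  -43k^2-149k+654 = (-(79507/129744)k+201541/129744)((129744/1849)k+778464/1849) + (0)
Last nonzero remainder: (129744/1849)k+778464/1849. Dividing through by 129744/1849 gives the monic gcd k+6.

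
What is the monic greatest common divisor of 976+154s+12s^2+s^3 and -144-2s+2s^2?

8+s

Apply the Euclidean algorithm:
  s^3+12s^2+154s+976 = ((1/2)s+13/2)(2s^2-2s-144) + (239s+1912)
  2s^2-2s-144 = ((2/239)s-18/239)(239s+1912) + (0)
Last nonzero remainder: 239s+1912. Dividing through by 239 gives the monic gcd s+8.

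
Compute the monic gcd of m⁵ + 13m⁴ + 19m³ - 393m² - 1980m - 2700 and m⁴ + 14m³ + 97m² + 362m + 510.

m² + 8m + 15

Repeated division with remainder:
  m⁵ + 13m⁴ + 19m³ - 393m² - 1980m - 2700 = (m - 1)(m⁴ + 14m³ + 97m² + 362m + 510) + (-64m³ - 658m² - 2128m - 2190)
  m⁴ + 14m³ + 97m² + 362m + 510 = (-(1/64)m - 119/2048)(-64m³ - 658m² - 2128m - 2190) + ((26129/1024)m² + (26129/128)m + 391935/1024)
  -64m³ - 658m² - 2128m - 2190 = (-(65536/26129)m - 149504/26129)((26129/1024)m² + (26129/128)m + 391935/1024) + (0)
Last nonzero remainder: (26129/1024)m² + (26129/128)m + 391935/1024. Dividing through by 26129/1024 gives the monic gcd m² + 8m + 15.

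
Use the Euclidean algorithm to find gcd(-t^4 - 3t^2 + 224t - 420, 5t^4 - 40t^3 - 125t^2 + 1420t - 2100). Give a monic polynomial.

Repeated division with remainder:
  -t^4 - 3t^2 + 224t - 420 = (-1/5)(5t^4 - 40t^3 - 125t^2 + 1420t - 2100) + (-8t^3 - 28t^2 + 508t - 840)
  5t^4 - 40t^3 - 125t^2 + 1420t - 2100 = (-(5/8)t + 115/16)(-8t^3 - 28t^2 + 508t - 840) + ((1575/4)t^2 - (11025/4)t + 7875/2)
  -8t^3 - 28t^2 + 508t - 840 = (-(32/1575)t - 16/75)((1575/4)t^2 - (11025/4)t + 7875/2) + (0)
Last nonzero remainder: (1575/4)t^2 - (11025/4)t + 7875/2. Dividing through by 1575/4 gives the monic gcd t^2 - 7t + 10.

t^2 - 7t + 10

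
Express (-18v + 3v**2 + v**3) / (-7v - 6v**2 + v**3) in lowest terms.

(-18 + 3v + v**2)/(-7 - 6v + v**2)

Apply the Euclidean algorithm:
  v**3 + 3v**2 - 18v = (v**3 - 6v**2 - 7v) + (9v**2 - 11v)
  v**3 - 6v**2 - 7v = ((1/9)v - 43/81)(9v**2 - 11v) + (-(1040/81)v)
  9v**2 - 11v = (-(729/1040)v + 891/1040)(-(1040/81)v) + (0)
Last nonzero remainder: -(1040/81)v. Dividing through by -1040/81 gives the monic gcd v.
Cancel v from numerator and denominator to get the reduced form.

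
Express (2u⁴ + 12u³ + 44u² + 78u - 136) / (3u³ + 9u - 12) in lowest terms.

(2u³ + 14u² + 58u + 136)/(3u² + 3u + 12)

Apply the Euclidean algorithm:
  2u⁴ + 12u³ + 44u² + 78u - 136 = ((2/3)u + 4)(3u³ + 9u - 12) + (38u² + 50u - 88)
  3u³ + 9u - 12 = ((3/38)u - 75/722)(38u² + 50u - 88) + ((7632/361)u - 7632/361)
  38u² + 50u - 88 = ((6859/3816)u + 3971/954)((7632/361)u - 7632/361) + (0)
Last nonzero remainder: (7632/361)u - 7632/361. Dividing through by 7632/361 gives the monic gcd u - 1.
Cancel u - 1 from numerator and denominator to get the reduced form.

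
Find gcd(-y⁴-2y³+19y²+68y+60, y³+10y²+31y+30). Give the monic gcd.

y²+5y+6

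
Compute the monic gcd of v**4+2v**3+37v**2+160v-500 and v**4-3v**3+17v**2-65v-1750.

By polynomial division,
  v**4+2v**3+37v**2+160v-500 = (v**4-3v**3+17v**2-65v-1750) + (5v**3+20v**2+225v+1250)
  v**4-3v**3+17v**2-65v-1750 = ((1/5)v-7/5)(5v**3+20v**2+225v+1250) + (0)
Last nonzero remainder: 5v**3+20v**2+225v+1250. Dividing through by 5 gives the monic gcd v**3+4v**2+45v+250.

v**3+4v**2+45v+250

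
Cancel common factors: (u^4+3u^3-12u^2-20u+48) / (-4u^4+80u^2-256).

(-u^2-u+6)/(4u^2-8u-32)

By polynomial division,
  u^4+3u^3-12u^2-20u+48 = (-1/4)(-4u^4+80u^2-256) + (3u^3+8u^2-20u-16)
  -4u^4+80u^2-256 = (-(4/3)u+32/9)(3u^3+8u^2-20u-16) + ((224/9)u^2+(448/9)u-1792/9)
  3u^3+8u^2-20u-16 = ((27/224)u+9/112)((224/9)u^2+(448/9)u-1792/9) + (0)
Last nonzero remainder: (224/9)u^2+(448/9)u-1792/9. Dividing through by 224/9 gives the monic gcd u^2+2u-8.
Cancel u^2+2u-8 from numerator and denominator to get the reduced form.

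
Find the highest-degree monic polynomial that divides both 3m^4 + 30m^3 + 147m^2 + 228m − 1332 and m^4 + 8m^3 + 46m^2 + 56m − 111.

m^2 + 6m + 37

By polynomial division,
  3m^4 + 30m^3 + 147m^2 + 228m − 1332 = (3)(m^4 + 8m^3 + 46m^2 + 56m − 111) + (6m^3 + 9m^2 + 60m − 999)
  m^4 + 8m^3 + 46m^2 + 56m − 111 = ((1/6)m + 13/12)(6m^3 + 9m^2 + 60m − 999) + ((105/4)m^2 + (315/2)m + 3885/4)
  6m^3 + 9m^2 + 60m − 999 = ((8/35)m − 36/35)((105/4)m^2 + (315/2)m + 3885/4) + (0)
Last nonzero remainder: (105/4)m^2 + (315/2)m + 3885/4. Dividing through by 105/4 gives the monic gcd m^2 + 6m + 37.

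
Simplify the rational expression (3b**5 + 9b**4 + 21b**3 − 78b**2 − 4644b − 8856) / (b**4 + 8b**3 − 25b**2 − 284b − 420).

Repeated division with remainder:
  3b**5 + 9b**4 + 21b**3 − 78b**2 − 4644b − 8856 = (3b − 15)(b**4 + 8b**3 − 25b**2 − 284b − 420) + (216b**3 + 399b**2 − 7644b − 15156)
  b**4 + 8b**3 − 25b**2 − 284b − 420 = ((1/216)b + 443/15552)(216b**3 + 399b**2 − 7644b − 15156) + (−(5063/5184)b**2 + (5063/1296)b + 5063/432)
  216b**3 + 399b**2 − 7644b − 15156 = (−(1119744/5063)b − 6547392/5063)(−(5063/5184)b**2 + (5063/1296)b + 5063/432) + (0)
Last nonzero remainder: −(5063/5184)b**2 + (5063/1296)b + 5063/432. Dividing through by −5063/5184 gives the monic gcd b**2 − 4b − 12.
Cancel b**2 − 4b − 12 from numerator and denominator to get the reduced form.

(3b**3 + 21b**2 + 141b + 738)/(b**2 + 12b + 35)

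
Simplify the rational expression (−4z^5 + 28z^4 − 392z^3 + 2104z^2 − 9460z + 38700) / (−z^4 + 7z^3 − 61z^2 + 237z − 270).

(4z^3 − 20z^2 + 172z − 860)/(z^2 − 5z + 6)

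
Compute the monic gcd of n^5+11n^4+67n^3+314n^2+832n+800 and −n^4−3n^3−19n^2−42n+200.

n^3+5n^2+29n+100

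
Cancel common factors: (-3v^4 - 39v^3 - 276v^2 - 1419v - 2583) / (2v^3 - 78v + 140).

(-3v^3 - 18v^2 - 150v - 369)/(2v^2 - 14v + 20)

Repeated division with remainder:
  -3v^4 - 39v^3 - 276v^2 - 1419v - 2583 = (-(3/2)v - 39/2)(2v^3 - 78v + 140) + (-393v^2 - 2730v + 147)
  2v^3 - 78v + 140 = (-(2/393)v + 1820/51483)(-393v^2 - 2730v + 147) + ((330480/17161)v + 2313360/17161)
  -393v^2 - 2730v + 147 = (-(2248091/110160)v + 120127/110160)((330480/17161)v + 2313360/17161) + (0)
Last nonzero remainder: (330480/17161)v + 2313360/17161. Dividing through by 330480/17161 gives the monic gcd v + 7.
Cancel v + 7 from numerator and denominator to get the reduced form.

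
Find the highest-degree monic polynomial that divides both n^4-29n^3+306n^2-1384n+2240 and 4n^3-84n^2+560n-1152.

Apply the Euclidean algorithm:
  n^4-29n^3+306n^2-1384n+2240 = ((1/4)n-2)(4n^3-84n^2+560n-1152) + (-2n^2+24n-64)
  4n^3-84n^2+560n-1152 = (-2n+18)(-2n^2+24n-64) + (0)
Last nonzero remainder: -2n^2+24n-64. Dividing through by -2 gives the monic gcd n^2-12n+32.

n^2-12n+32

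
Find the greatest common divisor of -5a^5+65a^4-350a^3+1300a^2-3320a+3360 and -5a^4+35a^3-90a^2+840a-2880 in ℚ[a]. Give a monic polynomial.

a^2-10a+24

Euclidean algorithm in ℚ[a]:
  -5a^5+65a^4-350a^3+1300a^2-3320a+3360 = (a-6)(-5a^4+35a^3-90a^2+840a-2880) + (-50a^3-80a^2+4600a-13920)
  -5a^4+35a^3-90a^2+840a-2880 = ((1/10)a-43/50)(-50a^3-80a^2+4600a-13920) + (-(3094/5)a^2+6188a-74256/5)
  -50a^3-80a^2+4600a-13920 = ((125/1547)a+1450/1547)(-(3094/5)a^2+6188a-74256/5) + (0)
Last nonzero remainder: -(3094/5)a^2+6188a-74256/5. Dividing through by -3094/5 gives the monic gcd a^2-10a+24.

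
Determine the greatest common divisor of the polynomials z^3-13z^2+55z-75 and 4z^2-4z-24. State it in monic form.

z-3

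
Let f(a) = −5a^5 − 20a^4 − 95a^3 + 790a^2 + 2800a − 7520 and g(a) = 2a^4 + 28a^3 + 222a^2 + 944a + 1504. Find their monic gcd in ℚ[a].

By polynomial division,
  −5a^5 − 20a^4 − 95a^3 + 790a^2 + 2800a − 7520 = (−(5/2)a + 25)(2a^4 + 28a^3 + 222a^2 + 944a + 1504) + (−240a^3 − 2400a^2 − 17040a − 45120)
  2a^4 + 28a^3 + 222a^2 + 944a + 1504 = (−(1/120)a − 1/30)(−240a^3 − 2400a^2 − 17040a − 45120) + (0)
Last nonzero remainder: −240a^3 − 2400a^2 − 17040a − 45120. Dividing through by −240 gives the monic gcd a^3 + 10a^2 + 71a + 188.

a^3 + 10a^2 + 71a + 188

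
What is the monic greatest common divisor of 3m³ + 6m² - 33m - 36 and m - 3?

Euclidean algorithm in ℚ[m]:
  3m³ + 6m² - 33m - 36 = (3m² + 15m + 12)(m - 3) + (0)
The last nonzero remainder m - 3 is already monic.

m - 3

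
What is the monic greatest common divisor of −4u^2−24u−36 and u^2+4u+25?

1

Repeated division with remainder:
  −4u^2−24u−36 = (−4)(u^2+4u+25) + (−8u+64)
  u^2+4u+25 = (−(1/8)u−3/2)(−8u+64) + (121)
  −8u+64 = (−(8/121)u+64/121)(121) + (0)
The last nonzero remainder is the constant 121, so the polynomials are coprime and gcd = 1.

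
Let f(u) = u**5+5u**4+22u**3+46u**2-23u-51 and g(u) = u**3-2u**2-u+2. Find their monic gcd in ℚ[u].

u**2-1

By polynomial division,
  u**5+5u**4+22u**3+46u**2-23u-51 = (u**2+7u+37)(u**3-2u**2-u+2) + (125u**2-125)
  u**3-2u**2-u+2 = ((1/125)u-2/125)(125u**2-125) + (0)
Last nonzero remainder: 125u**2-125. Dividing through by 125 gives the monic gcd u**2-1.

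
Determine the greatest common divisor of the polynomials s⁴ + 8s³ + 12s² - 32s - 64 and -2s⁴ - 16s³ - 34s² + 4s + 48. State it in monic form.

s² + 6s + 8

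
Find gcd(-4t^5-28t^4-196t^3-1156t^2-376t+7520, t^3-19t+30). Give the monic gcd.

t^2+3t-10

Repeated division with remainder:
  -4t^5-28t^4-196t^3-1156t^2-376t+7520 = (-4t^2-28t-272)(t^3-19t+30) + (-1568t^2-4704t+15680)
  t^3-19t+30 = (-(1/1568)t+3/1568)(-1568t^2-4704t+15680) + (0)
Last nonzero remainder: -1568t^2-4704t+15680. Dividing through by -1568 gives the monic gcd t^2+3t-10.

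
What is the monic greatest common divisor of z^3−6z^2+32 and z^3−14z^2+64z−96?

z^2−8z+16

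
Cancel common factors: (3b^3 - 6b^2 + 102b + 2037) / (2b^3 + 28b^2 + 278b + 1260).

Euclidean algorithm in ℚ[b]:
  3b^3 - 6b^2 + 102b + 2037 = (3/2)(2b^3 + 28b^2 + 278b + 1260) + (-48b^2 - 315b + 147)
  2b^3 + 28b^2 + 278b + 1260 = (-(1/24)b - 119/384)(-48b^2 - 315b + 147) + ((23873/128)b + 167111/128)
  -48b^2 - 315b + 147 = (-(6144/23873)b + 2688/23873)((23873/128)b + 167111/128) + (0)
Last nonzero remainder: (23873/128)b + 167111/128. Dividing through by 23873/128 gives the monic gcd b + 7.
Cancel b + 7 from numerator and denominator to get the reduced form.

(3b^2 - 27b + 291)/(2b^2 + 14b + 180)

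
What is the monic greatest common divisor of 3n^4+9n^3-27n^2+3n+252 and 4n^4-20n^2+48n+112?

Repeated division with remainder:
  3n^4+9n^3-27n^2+3n+252 = (3/4)(4n^4-20n^2+48n+112) + (9n^3-12n^2-33n+168)
  4n^4-20n^2+48n+112 = ((4/9)n+16/27)(9n^3-12n^2-33n+168) + ((16/9)n^2-(64/9)n+112/9)
  9n^3-12n^2-33n+168 = ((81/16)n+27/2)((16/9)n^2-(64/9)n+112/9) + (0)
Last nonzero remainder: (16/9)n^2-(64/9)n+112/9. Dividing through by 16/9 gives the monic gcd n^2-4n+7.

n^2-4n+7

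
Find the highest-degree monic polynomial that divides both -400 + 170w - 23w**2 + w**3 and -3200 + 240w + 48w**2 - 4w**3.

-10 + w

Repeated division with remainder:
  w**3 - 23w**2 + 170w - 400 = (-1/4)(-4w**3 + 48w**2 + 240w - 3200) + (-11w**2 + 230w - 1200)
  -4w**3 + 48w**2 + 240w - 3200 = ((4/11)w + 392/121)(-11w**2 + 230w - 1200) + (-(8320/121)w + 83200/121)
  -11w**2 + 230w - 1200 = ((1331/8320)w - 363/208)(-(8320/121)w + 83200/121) + (0)
Last nonzero remainder: -(8320/121)w + 83200/121. Dividing through by -8320/121 gives the monic gcd w - 10.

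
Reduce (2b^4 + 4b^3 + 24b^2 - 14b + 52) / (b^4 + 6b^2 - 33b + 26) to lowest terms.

Euclidean algorithm in ℚ[b]:
  2b^4 + 4b^3 + 24b^2 - 14b + 52 = (2)(b^4 + 6b^2 - 33b + 26) + (4b^3 + 12b^2 + 52b)
  b^4 + 6b^2 - 33b + 26 = ((1/4)b - 3/4)(4b^3 + 12b^2 + 52b) + (2b^2 + 6b + 26)
  4b^3 + 12b^2 + 52b = (2b)(2b^2 + 6b + 26) + (0)
Last nonzero remainder: 2b^2 + 6b + 26. Dividing through by 2 gives the monic gcd b^2 + 3b + 13.
Cancel b^2 + 3b + 13 from numerator and denominator to get the reduced form.

(2b^2 - 2b + 4)/(b^2 - 3b + 2)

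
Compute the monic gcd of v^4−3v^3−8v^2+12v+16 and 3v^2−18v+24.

Euclidean algorithm in ℚ[v]:
  v^4−3v^3−8v^2+12v+16 = ((1/3)v^2+v+2/3)(3v^2−18v+24) + (0)
Last nonzero remainder: 3v^2−18v+24. Dividing through by 3 gives the monic gcd v^2−6v+8.

v^2−6v+8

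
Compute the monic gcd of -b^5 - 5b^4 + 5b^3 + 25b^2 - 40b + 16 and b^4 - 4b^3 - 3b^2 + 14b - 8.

By polynomial division,
  -b^5 - 5b^4 + 5b^3 + 25b^2 - 40b + 16 = (-b - 9)(b^4 - 4b^3 - 3b^2 + 14b - 8) + (-34b^3 + 12b^2 + 78b - 56)
  b^4 - 4b^3 - 3b^2 + 14b - 8 = (-(1/34)b + 31/289)(-34b^3 + 12b^2 + 78b - 56) + (-(576/289)b^2 + (1152/289)b - 576/289)
  -34b^3 + 12b^2 + 78b - 56 = ((4913/288)b + 2023/72)(-(576/289)b^2 + (1152/289)b - 576/289) + (0)
Last nonzero remainder: -(576/289)b^2 + (1152/289)b - 576/289. Dividing through by -576/289 gives the monic gcd b^2 - 2b + 1.

b^2 - 2b + 1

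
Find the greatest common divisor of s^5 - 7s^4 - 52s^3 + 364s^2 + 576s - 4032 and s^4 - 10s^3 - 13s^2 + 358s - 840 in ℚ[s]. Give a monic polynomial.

Apply the Euclidean algorithm:
  s^5 - 7s^4 - 52s^3 + 364s^2 + 576s - 4032 = (s + 3)(s^4 - 10s^3 - 13s^2 + 358s - 840) + (-9s^3 + 45s^2 + 342s - 1512)
  s^4 - 10s^3 - 13s^2 + 358s - 840 = (-(1/9)s + 5/9)(-9s^3 + 45s^2 + 342s - 1512) + (0)
Last nonzero remainder: -9s^3 + 45s^2 + 342s - 1512. Dividing through by -9 gives the monic gcd s^3 - 5s^2 - 38s + 168.

s^3 - 5s^2 - 38s + 168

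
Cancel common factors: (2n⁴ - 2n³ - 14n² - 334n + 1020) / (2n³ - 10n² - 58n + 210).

By polynomial division,
  2n⁴ - 2n³ - 14n² - 334n + 1020 = (n + 4)(2n³ - 10n² - 58n + 210) + (84n² - 312n + 180)
  2n³ - 10n² - 58n + 210 = ((1/42)n - 3/98)(84n² - 312n + 180) + (-(3520/49)n + 10560/49)
  84n² - 312n + 180 = (-(1029/880)n + 147/176)(-(3520/49)n + 10560/49) + (0)
Last nonzero remainder: -(3520/49)n + 10560/49. Dividing through by -3520/49 gives the monic gcd n - 3.
Cancel n - 3 from numerator and denominator to get the reduced form.

(n³ + 2n² - n - 170)/(n² - 2n - 35)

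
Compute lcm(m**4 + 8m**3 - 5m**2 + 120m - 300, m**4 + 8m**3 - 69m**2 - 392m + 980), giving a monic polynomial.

By polynomial division,
  m**4 + 8m**3 - 5m**2 + 120m - 300 = (m**4 + 8m**3 - 69m**2 - 392m + 980) + (64m**2 + 512m - 1280)
  m**4 + 8m**3 - 69m**2 - 392m + 980 = ((1/64)m**2 - 49/64)(64m**2 + 512m - 1280) + (0)
Last nonzero remainder: 64m**2 + 512m - 1280. Dividing through by 64 gives the monic gcd m**2 + 8m - 20.
Then lcm(f, g) = f·g / gcd(f, g); expanding and making the result monic gives the answer.

m**6 + 8m**5 - 54m**4 - 272m**3 - 55m**2 - 5880m + 14700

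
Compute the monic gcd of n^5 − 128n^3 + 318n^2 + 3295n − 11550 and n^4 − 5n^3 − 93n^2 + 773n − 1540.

n^3 − n^2 − 97n + 385

Repeated division with remainder:
  n^5 − 128n^3 + 318n^2 + 3295n − 11550 = (n + 5)(n^4 − 5n^3 − 93n^2 + 773n − 1540) + (−10n^3 + 10n^2 + 970n − 3850)
  n^4 − 5n^3 − 93n^2 + 773n − 1540 = (−(1/10)n + 2/5)(−10n^3 + 10n^2 + 970n − 3850) + (0)
Last nonzero remainder: −10n^3 + 10n^2 + 970n − 3850. Dividing through by −10 gives the monic gcd n^3 − n^2 − 97n + 385.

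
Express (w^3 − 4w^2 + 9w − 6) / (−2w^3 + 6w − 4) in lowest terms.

(−w^2 + 3w − 6)/(2w^2 + 2w − 4)

Apply the Euclidean algorithm:
  w^3 − 4w^2 + 9w − 6 = (−1/2)(−2w^3 + 6w − 4) + (−4w^2 + 12w − 8)
  −2w^3 + 6w − 4 = ((1/2)w + 3/2)(−4w^2 + 12w − 8) + (−8w + 8)
  −4w^2 + 12w − 8 = ((1/2)w − 1)(−8w + 8) + (0)
Last nonzero remainder: −8w + 8. Dividing through by −8 gives the monic gcd w − 1.
Cancel w − 1 from numerator and denominator to get the reduced form.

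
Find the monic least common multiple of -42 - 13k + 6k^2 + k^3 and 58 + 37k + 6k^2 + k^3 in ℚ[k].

-1218 - 545k + 80k^2 + 40k^3 + 10k^4 + k^5

By polynomial division,
  k^3 + 6k^2 - 13k - 42 = (k^3 + 6k^2 + 37k + 58) + (-50k - 100)
  k^3 + 6k^2 + 37k + 58 = (-(1/50)k^2 - (2/25)k - 29/50)(-50k - 100) + (0)
Last nonzero remainder: -50k - 100. Dividing through by -50 gives the monic gcd k + 2.
Then lcm(f, g) = f·g / gcd(f, g); expanding and making the result monic gives the answer.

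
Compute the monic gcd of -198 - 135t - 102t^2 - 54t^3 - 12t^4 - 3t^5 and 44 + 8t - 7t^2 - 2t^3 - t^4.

Euclidean algorithm in ℚ[t]:
  -3t^5 - 12t^4 - 54t^3 - 102t^2 - 135t - 198 = (3t + 6)(-t^4 - 2t^3 - 7t^2 + 8t + 44) + (-21t^3 - 84t^2 - 315t - 462)
  -t^4 - 2t^3 - 7t^2 + 8t + 44 = ((1/21)t - 2/21)(-21t^3 - 84t^2 - 315t - 462) + (0)
Last nonzero remainder: -21t^3 - 84t^2 - 315t - 462. Dividing through by -21 gives the monic gcd t^3 + 4t^2 + 15t + 22.

22 + 15t + 4t^2 + t^3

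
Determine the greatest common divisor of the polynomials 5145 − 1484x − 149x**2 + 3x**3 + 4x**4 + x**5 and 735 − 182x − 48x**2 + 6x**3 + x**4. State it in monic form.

Euclidean algorithm in ℚ[x]:
  x**5 + 4x**4 + 3x**3 − 149x**2 − 1484x + 5145 = (x − 2)(x**4 + 6x**3 − 48x**2 − 182x + 735) + (63x**3 − 63x**2 − 2583x + 6615)
  x**4 + 6x**3 − 48x**2 − 182x + 735 = ((1/63)x + 1/9)(63x**3 − 63x**2 − 2583x + 6615) + (0)
Last nonzero remainder: 63x**3 − 63x**2 − 2583x + 6615. Dividing through by 63 gives the monic gcd x**3 − x**2 − 41x + 105.

105 − 41x − x**2 + x**3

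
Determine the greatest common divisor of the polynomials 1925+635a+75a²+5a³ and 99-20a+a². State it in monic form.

1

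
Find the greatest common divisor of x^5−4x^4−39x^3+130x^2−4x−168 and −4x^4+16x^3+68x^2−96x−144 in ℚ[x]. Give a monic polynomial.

x^2−x−2

Apply the Euclidean algorithm:
  x^5−4x^4−39x^3+130x^2−4x−168 = (−(1/4)x)(−4x^4+16x^3+68x^2−96x−144) + (−22x^3+106x^2−40x−168)
  −4x^4+16x^3+68x^2−96x−144 = ((2/11)x+18/121)(−22x^3+106x^2−40x−168) + ((7200/121)x^2−(7200/121)x−14400/121)
  −22x^3+106x^2−40x−168 = (−(1331/3600)x+847/600)((7200/121)x^2−(7200/121)x−14400/121) + (0)
Last nonzero remainder: (7200/121)x^2−(7200/121)x−14400/121. Dividing through by 7200/121 gives the monic gcd x^2−x−2.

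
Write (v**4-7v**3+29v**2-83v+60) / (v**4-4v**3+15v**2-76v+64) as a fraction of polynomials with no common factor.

By polynomial division,
  v**4-7v**3+29v**2-83v+60 = (v**4-4v**3+15v**2-76v+64) + (-3v**3+14v**2-7v-4)
  v**4-4v**3+15v**2-76v+64 = (-(1/3)v-2/9)(-3v**3+14v**2-7v-4) + ((142/9)v**2-(710/9)v+568/9)
  -3v**3+14v**2-7v-4 = (-(27/142)v-9/142)((142/9)v**2-(710/9)v+568/9) + (0)
Last nonzero remainder: (142/9)v**2-(710/9)v+568/9. Dividing through by 142/9 gives the monic gcd v**2-5v+4.
Cancel v**2-5v+4 from numerator and denominator to get the reduced form.

(v**2-2v+15)/(v**2+v+16)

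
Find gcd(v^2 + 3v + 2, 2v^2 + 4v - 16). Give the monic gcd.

1

By polynomial division,
  v^2 + 3v + 2 = (1/2)(2v^2 + 4v - 16) + (v + 10)
  2v^2 + 4v - 16 = (2v - 16)(v + 10) + (144)
  v + 10 = ((1/144)v + 5/72)(144) + (0)
The last nonzero remainder is the constant 144, so the polynomials are coprime and gcd = 1.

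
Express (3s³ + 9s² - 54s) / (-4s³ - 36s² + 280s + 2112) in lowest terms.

(-3s² + 9s)/(4s² + 12s - 352)

Apply the Euclidean algorithm:
  3s³ + 9s² - 54s = (-3/4)(-4s³ - 36s² + 280s + 2112) + (-18s² + 156s + 1584)
  -4s³ - 36s² + 280s + 2112 = ((2/9)s + 106/27)(-18s² + 156s + 1584) + (-(6160/9)s - 12320/3)
  -18s² + 156s + 1584 = ((81/3080)s - 27/70)(-(6160/9)s - 12320/3) + (0)
Last nonzero remainder: -(6160/9)s - 12320/3. Dividing through by -6160/9 gives the monic gcd s + 6.
Cancel s + 6 from numerator and denominator to get the reduced form.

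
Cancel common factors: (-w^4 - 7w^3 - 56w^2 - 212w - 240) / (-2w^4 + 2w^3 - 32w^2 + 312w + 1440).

(w + 2)/(2w - 12)

Repeated division with remainder:
  -w^4 - 7w^3 - 56w^2 - 212w - 240 = (1/2)(-2w^4 + 2w^3 - 32w^2 + 312w + 1440) + (-8w^3 - 40w^2 - 368w - 960)
  -2w^4 + 2w^3 - 32w^2 + 312w + 1440 = ((1/4)w - 3/2)(-8w^3 - 40w^2 - 368w - 960) + (0)
Last nonzero remainder: -8w^3 - 40w^2 - 368w - 960. Dividing through by -8 gives the monic gcd w^3 + 5w^2 + 46w + 120.
Cancel w^3 + 5w^2 + 46w + 120 from numerator and denominator to get the reduced form.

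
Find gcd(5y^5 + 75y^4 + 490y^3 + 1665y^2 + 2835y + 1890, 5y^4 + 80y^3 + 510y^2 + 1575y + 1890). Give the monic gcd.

Repeated division with remainder:
  5y^5 + 75y^4 + 490y^3 + 1665y^2 + 2835y + 1890 = (y - 1)(5y^4 + 80y^3 + 510y^2 + 1575y + 1890) + (60y^3 + 600y^2 + 2520y + 3780)
  5y^4 + 80y^3 + 510y^2 + 1575y + 1890 = ((1/12)y + 1/2)(60y^3 + 600y^2 + 2520y + 3780) + (0)
Last nonzero remainder: 60y^3 + 600y^2 + 2520y + 3780. Dividing through by 60 gives the monic gcd y^3 + 10y^2 + 42y + 63.

y^3 + 10y^2 + 42y + 63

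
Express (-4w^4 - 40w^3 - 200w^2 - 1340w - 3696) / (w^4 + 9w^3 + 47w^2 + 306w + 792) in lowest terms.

Repeated division with remainder:
  -4w^4 - 40w^3 - 200w^2 - 1340w - 3696 = (-4)(w^4 + 9w^3 + 47w^2 + 306w + 792) + (-4w^3 - 12w^2 - 116w - 528)
  w^4 + 9w^3 + 47w^2 + 306w + 792 = (-(1/4)w - 3/2)(-4w^3 - 12w^2 - 116w - 528) + (0)
Last nonzero remainder: -4w^3 - 12w^2 - 116w - 528. Dividing through by -4 gives the monic gcd w^3 + 3w^2 + 29w + 132.
Cancel w^3 + 3w^2 + 29w + 132 from numerator and denominator to get the reduced form.

(-4w - 28)/(w + 6)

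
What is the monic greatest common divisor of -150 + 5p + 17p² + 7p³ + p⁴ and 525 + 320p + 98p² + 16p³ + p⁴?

75 + 35p + 9p² + p³

Euclidean algorithm in ℚ[p]:
  p⁴ + 7p³ + 17p² + 5p - 150 = (p⁴ + 16p³ + 98p² + 320p + 525) + (-9p³ - 81p² - 315p - 675)
  p⁴ + 16p³ + 98p² + 320p + 525 = (-(1/9)p - 7/9)(-9p³ - 81p² - 315p - 675) + (0)
Last nonzero remainder: -9p³ - 81p² - 315p - 675. Dividing through by -9 gives the monic gcd p³ + 9p² + 35p + 75.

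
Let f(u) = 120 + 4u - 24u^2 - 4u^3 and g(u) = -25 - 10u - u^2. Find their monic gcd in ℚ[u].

Apply the Euclidean algorithm:
  -4u^3 - 24u^2 + 4u + 120 = (4u - 16)(-u^2 - 10u - 25) + (-56u - 280)
  -u^2 - 10u - 25 = ((1/56)u + 5/56)(-56u - 280) + (0)
Last nonzero remainder: -56u - 280. Dividing through by -56 gives the monic gcd u + 5.

5 + u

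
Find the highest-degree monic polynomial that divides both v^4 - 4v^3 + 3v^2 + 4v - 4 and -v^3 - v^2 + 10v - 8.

v^2 - 3v + 2

Repeated division with remainder:
  v^4 - 4v^3 + 3v^2 + 4v - 4 = (-v + 5)(-v^3 - v^2 + 10v - 8) + (18v^2 - 54v + 36)
  -v^3 - v^2 + 10v - 8 = (-(1/18)v - 2/9)(18v^2 - 54v + 36) + (0)
Last nonzero remainder: 18v^2 - 54v + 36. Dividing through by 18 gives the monic gcd v^2 - 3v + 2.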